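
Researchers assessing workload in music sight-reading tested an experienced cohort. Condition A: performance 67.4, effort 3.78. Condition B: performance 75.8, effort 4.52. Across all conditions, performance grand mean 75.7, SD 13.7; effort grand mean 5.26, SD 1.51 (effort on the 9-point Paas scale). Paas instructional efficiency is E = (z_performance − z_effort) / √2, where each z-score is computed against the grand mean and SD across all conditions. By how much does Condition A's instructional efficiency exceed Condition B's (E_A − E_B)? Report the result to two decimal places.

Condition A: z_P = (67.4 − 75.7)/13.7 = -0.6058; z_E = (3.78 − 5.26)/1.51 = -0.9801; E_A = (-0.6058 − (-0.9801))/√2 = 0.2647.
Condition B: z_P = (75.8 − 75.7)/13.7 = 0.0073; z_E = (4.52 − 5.26)/1.51 = -0.4901; E_B = (0.0073 − (-0.4901))/√2 = 0.3517.
E_A − E_B = 0.2647 − 0.3517 = -0.0870 ≈ -0.09.

-0.09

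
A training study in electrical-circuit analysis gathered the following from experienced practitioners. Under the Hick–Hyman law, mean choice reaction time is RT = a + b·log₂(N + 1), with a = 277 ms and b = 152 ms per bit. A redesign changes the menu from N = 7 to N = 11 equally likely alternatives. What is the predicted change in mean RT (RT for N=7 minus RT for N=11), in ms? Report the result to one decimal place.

RT(7) = 277 + 152·log₂(8) = 277 + 152·3.0000 = 733.0000 ms.
RT(11) = 277 + 152·log₂(12) = 277 + 152·3.5850 = 821.9200 ms.
Difference = 733.0000 − 821.9200 = -88.9200 ≈ -88.9 ms.

-88.9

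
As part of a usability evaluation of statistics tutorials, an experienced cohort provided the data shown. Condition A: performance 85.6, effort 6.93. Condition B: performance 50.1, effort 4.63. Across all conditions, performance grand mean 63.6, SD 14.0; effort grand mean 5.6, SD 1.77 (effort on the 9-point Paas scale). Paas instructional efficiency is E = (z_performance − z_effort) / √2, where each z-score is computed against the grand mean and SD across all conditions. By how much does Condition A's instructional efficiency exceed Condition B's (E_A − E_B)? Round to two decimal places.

Condition A: z_P = (85.6 − 63.6)/14.0 = 1.5714; z_E = (6.93 − 5.6)/1.77 = 0.7514; E_A = (1.5714 − 0.7514)/√2 = 0.5798.
Condition B: z_P = (50.1 − 63.6)/14.0 = -0.9643; z_E = (4.63 − 5.6)/1.77 = -0.5480; E_B = (-0.9643 − (-0.5480))/√2 = -0.2944.
E_A − E_B = 0.5798 − (-0.2944) = 0.8742 ≈ 0.87.

0.87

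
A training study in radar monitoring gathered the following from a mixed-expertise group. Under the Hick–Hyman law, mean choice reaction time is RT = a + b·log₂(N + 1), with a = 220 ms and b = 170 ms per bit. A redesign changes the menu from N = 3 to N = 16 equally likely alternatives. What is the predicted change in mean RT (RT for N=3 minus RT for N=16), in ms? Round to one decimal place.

RT(3) = 220 + 170·log₂(4) = 220 + 170·2.0000 = 560.0000 ms.
RT(16) = 220 + 170·log₂(17) = 220 + 170·4.0875 = 914.8750 ms.
Difference = 560.0000 − 914.8750 = -354.8750 ≈ -354.9 ms.

-354.9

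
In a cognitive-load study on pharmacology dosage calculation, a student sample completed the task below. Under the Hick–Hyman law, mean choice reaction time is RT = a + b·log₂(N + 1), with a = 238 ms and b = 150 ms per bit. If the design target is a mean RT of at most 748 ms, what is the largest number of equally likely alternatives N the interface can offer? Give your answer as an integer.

9

Set 238 + 150·log₂(N + 1) ≤ 748.
log₂(N + 1) ≤ (748 − 238) / 150 = 3.4000.
N + 1 ≤ 2^3.4000 = 10.5561.
N ≤ 9.5561, so the largest integer N is 9.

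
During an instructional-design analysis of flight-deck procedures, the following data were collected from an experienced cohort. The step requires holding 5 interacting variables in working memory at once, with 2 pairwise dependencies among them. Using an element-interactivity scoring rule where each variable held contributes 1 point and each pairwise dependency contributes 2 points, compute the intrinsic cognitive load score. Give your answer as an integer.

9

Element contribution: 5 × 1 = 5.
Interaction contribution: 2 × 2 = 4.
Intrinsic load = 5 + 4 = 9.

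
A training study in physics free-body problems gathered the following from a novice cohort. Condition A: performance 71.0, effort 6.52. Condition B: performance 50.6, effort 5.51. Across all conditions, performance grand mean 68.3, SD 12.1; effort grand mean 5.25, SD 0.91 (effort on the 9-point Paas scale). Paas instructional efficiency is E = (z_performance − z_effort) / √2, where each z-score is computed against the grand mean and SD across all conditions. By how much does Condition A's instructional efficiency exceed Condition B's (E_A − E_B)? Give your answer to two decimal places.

0.41

Condition A: z_P = (71.0 − 68.3)/12.1 = 0.2231; z_E = (6.52 − 5.25)/0.91 = 1.3956; E_A = (0.2231 − 1.3956)/√2 = -0.8291.
Condition B: z_P = (50.6 − 68.3)/12.1 = -1.4628; z_E = (5.51 − 5.25)/0.91 = 0.2857; E_B = (-1.4628 − 0.2857)/√2 = -1.2364.
E_A − E_B = -0.8291 − (-1.2364) = 0.4073 ≈ 0.41.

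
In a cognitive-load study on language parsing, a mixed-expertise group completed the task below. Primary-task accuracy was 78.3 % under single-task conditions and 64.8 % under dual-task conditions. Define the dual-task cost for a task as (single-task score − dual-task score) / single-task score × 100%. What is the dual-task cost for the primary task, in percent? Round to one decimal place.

Cost = (78.3 − 64.8) / 78.3 × 100%
     = 13.5000 / 78.3 × 100% = 17.2414%.
≈ 17.2%.

17.2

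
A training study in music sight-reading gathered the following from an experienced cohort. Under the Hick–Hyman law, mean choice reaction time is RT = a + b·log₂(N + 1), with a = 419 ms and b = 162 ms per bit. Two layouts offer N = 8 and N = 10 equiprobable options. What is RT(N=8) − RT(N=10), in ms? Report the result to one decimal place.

RT(8) = 419 + 162·log₂(9) = 419 + 162·3.1699 = 932.5238 ms.
RT(10) = 419 + 162·log₂(11) = 419 + 162·3.4594 = 979.4228 ms.
Difference = 932.5238 − 979.4228 = -46.8990 ≈ -46.9 ms.

-46.9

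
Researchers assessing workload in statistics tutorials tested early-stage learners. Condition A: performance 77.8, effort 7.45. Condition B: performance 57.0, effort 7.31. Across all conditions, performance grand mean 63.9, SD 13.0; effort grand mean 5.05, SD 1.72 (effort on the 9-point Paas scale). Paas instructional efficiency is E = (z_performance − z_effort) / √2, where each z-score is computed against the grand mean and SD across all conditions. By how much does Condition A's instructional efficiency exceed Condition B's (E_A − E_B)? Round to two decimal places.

1.07

Condition A: z_P = (77.8 − 63.9)/13.0 = 1.0692; z_E = (7.45 − 5.05)/1.72 = 1.3953; E_A = (1.0692 − 1.3953)/√2 = -0.2306.
Condition B: z_P = (57.0 − 63.9)/13.0 = -0.5308; z_E = (7.31 − 5.05)/1.72 = 1.3140; E_B = (-0.5308 − 1.3140)/√2 = -1.3045.
E_A − E_B = -0.2306 − (-1.3045) = 1.0739 ≈ 1.07.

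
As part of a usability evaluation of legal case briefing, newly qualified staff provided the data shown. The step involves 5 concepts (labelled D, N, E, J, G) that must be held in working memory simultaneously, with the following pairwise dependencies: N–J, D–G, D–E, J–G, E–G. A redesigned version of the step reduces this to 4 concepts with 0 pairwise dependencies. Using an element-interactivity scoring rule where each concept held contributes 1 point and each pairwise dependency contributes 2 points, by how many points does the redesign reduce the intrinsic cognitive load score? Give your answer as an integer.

11

Original: 5 × 1 + 5 × 2 = 5 + 10 = 15.
Redesigned: 4 × 1 + 0 × 2 = 4 + 0 = 4.
Reduction = 15 − 4 = 11.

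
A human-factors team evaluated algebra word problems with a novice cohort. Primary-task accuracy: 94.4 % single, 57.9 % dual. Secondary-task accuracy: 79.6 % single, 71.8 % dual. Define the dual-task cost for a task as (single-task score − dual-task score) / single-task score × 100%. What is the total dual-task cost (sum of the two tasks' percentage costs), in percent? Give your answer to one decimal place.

48.5

Primary cost = (94.4 − 57.9) / 94.4 × 100% = 38.6653%.
Secondary cost = (79.6 − 71.8) / 79.6 × 100% = 9.7990%.
Total = 38.6653% + 9.7990% = 48.4643% ≈ 48.5%.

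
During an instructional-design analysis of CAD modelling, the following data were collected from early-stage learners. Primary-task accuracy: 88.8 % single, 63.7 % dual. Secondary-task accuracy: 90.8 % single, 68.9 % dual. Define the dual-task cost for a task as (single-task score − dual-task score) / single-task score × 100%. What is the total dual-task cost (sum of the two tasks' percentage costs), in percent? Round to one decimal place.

52.4

Primary cost = (88.8 − 63.7) / 88.8 × 100% = 28.2658%.
Secondary cost = (90.8 − 68.9) / 90.8 × 100% = 24.1189%.
Total = 28.2658% + 24.1189% = 52.3847% ≈ 52.4%.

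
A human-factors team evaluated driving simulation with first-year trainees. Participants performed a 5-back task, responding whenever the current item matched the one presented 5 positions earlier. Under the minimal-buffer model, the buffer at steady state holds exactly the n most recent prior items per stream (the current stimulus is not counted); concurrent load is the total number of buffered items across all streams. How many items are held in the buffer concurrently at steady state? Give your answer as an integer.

The buffer holds the 5 most recent prior items.
Steady-state concurrent load = 5 items.

5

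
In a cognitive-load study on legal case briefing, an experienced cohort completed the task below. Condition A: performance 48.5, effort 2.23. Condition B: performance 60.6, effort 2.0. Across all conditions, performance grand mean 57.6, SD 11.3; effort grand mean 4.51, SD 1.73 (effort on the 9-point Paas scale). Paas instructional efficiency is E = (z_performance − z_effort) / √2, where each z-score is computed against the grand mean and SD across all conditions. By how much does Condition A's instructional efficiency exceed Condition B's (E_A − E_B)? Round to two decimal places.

Condition A: z_P = (48.5 − 57.6)/11.3 = -0.8053; z_E = (2.23 − 4.51)/1.73 = -1.3179; E_A = (-0.8053 − (-1.3179))/√2 = 0.3625.
Condition B: z_P = (60.6 − 57.6)/11.3 = 0.2655; z_E = (2.0 − 4.51)/1.73 = -1.4509; E_B = (0.2655 − (-1.4509))/√2 = 1.2137.
E_A − E_B = 0.3625 − 1.2137 = -0.8512 ≈ -0.85.

-0.85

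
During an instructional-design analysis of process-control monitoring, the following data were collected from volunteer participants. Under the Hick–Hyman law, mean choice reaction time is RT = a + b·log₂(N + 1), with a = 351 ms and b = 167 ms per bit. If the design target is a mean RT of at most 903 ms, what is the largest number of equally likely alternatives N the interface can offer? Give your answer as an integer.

Set 351 + 167·log₂(N + 1) ≤ 903.
log₂(N + 1) ≤ (903 − 351) / 167 = 3.3054.
N + 1 ≤ 2^3.3054 = 9.8861.
N ≤ 8.8861, so the largest integer N is 8.

8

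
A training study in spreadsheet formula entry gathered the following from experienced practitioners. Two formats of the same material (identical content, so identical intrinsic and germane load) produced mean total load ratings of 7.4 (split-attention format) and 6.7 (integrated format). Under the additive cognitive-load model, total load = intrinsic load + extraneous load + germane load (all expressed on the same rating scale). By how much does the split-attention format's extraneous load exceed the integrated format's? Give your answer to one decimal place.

0.7

Intrinsic and germane load are equal across formats, so the difference in total load equals the difference in extraneous load.
Extraneous-load difference = 7.4 − 6.7 = 0.7.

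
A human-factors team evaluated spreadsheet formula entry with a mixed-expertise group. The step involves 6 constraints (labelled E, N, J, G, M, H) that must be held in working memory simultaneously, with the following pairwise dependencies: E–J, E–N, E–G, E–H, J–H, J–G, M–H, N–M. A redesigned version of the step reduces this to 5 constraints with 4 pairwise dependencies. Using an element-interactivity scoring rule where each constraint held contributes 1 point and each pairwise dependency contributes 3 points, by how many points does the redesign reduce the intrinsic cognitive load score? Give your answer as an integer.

13

Original: 6 × 1 + 8 × 3 = 6 + 24 = 30.
Redesigned: 5 × 1 + 4 × 3 = 5 + 12 = 17.
Reduction = 30 − 17 = 13.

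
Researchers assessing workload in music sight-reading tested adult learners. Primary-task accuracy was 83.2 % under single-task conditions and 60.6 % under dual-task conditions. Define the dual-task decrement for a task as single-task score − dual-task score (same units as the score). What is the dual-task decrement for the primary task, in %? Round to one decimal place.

Decrement = 83.2 − 60.6 = 22.6000 % ≈ 22.6 %.

22.6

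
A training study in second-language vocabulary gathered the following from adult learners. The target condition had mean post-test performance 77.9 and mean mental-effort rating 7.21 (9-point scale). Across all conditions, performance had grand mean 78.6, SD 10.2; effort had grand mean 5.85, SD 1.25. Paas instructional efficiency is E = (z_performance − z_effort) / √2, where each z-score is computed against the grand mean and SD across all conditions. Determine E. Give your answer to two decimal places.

-0.82

z_performance = (77.9 − 78.6) / 10.2 = -0.7000 / 10.2 = -0.0686.
z_effort = (7.21 − 5.85) / 1.25 = 1.3600 / 1.25 = 1.0880.
z_P − z_E = -0.0686 − 1.0880 = -1.1566.
E = -1.1566 / √2 = -1.1566 / 1.41421 = -0.8178 ≈ -0.82.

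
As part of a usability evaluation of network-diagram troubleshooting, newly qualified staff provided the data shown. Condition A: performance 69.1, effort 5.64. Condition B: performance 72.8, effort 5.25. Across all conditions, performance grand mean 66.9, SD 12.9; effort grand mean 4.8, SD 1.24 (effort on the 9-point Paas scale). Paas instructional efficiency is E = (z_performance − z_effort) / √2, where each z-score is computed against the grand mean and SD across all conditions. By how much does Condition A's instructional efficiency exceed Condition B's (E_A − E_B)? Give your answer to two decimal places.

-0.43

Condition A: z_P = (69.1 − 66.9)/12.9 = 0.1705; z_E = (5.64 − 4.8)/1.24 = 0.6774; E_A = (0.1705 − 0.6774)/√2 = -0.3584.
Condition B: z_P = (72.8 − 66.9)/12.9 = 0.4574; z_E = (5.25 − 4.8)/1.24 = 0.3629; E_B = (0.4574 − 0.3629)/√2 = 0.0668.
E_A − E_B = -0.3584 − 0.0668 = -0.4252 ≈ -0.43.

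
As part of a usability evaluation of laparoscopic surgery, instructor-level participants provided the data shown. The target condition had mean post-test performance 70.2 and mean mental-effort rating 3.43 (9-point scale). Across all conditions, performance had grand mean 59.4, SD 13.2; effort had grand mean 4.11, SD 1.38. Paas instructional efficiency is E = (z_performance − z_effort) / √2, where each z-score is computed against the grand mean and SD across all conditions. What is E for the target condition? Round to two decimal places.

0.93

z_performance = (70.2 − 59.4) / 13.2 = 10.8000 / 13.2 = 0.8182.
z_effort = (3.43 − 4.11) / 1.38 = -0.6800 / 1.38 = -0.4928.
z_P − z_E = 0.8182 − (-0.4928) = 1.3110.
E = 1.3110 / √2 = 1.3110 / 1.41421 = 0.9270 ≈ 0.93.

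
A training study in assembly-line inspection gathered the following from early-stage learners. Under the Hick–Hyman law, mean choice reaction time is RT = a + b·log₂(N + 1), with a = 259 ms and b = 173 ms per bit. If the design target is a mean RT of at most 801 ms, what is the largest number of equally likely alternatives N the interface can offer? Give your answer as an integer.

Set 259 + 173·log₂(N + 1) ≤ 801.
log₂(N + 1) ≤ (801 − 259) / 173 = 3.1329.
N + 1 ≤ 2^3.1329 = 8.7720.
N ≤ 7.7720, so the largest integer N is 7.

7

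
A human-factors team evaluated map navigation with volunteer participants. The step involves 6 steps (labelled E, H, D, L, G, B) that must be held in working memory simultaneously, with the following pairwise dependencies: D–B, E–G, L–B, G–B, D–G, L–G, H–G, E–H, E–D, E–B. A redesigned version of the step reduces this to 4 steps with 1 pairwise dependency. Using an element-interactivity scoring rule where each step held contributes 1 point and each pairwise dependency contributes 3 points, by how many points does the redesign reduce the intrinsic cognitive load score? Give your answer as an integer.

29

Original: 6 × 1 + 10 × 3 = 6 + 30 = 36.
Redesigned: 4 × 1 + 1 × 3 = 4 + 3 = 7.
Reduction = 36 − 7 = 29.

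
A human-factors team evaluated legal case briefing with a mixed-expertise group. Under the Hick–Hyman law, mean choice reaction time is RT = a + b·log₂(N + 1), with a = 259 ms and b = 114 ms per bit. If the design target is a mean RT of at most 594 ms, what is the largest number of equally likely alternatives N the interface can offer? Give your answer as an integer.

Set 259 + 114·log₂(N + 1) ≤ 594.
log₂(N + 1) ≤ (594 − 259) / 114 = 2.9386.
N + 1 ≤ 2^2.9386 = 7.6667.
N ≤ 6.6667, so the largest integer N is 6.

6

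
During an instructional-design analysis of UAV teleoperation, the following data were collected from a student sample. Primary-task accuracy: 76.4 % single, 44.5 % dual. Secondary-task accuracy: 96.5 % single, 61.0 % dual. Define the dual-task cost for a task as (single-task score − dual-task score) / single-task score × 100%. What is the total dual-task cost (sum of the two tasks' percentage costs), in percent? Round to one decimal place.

Primary cost = (76.4 − 44.5) / 76.4 × 100% = 41.7539%.
Secondary cost = (96.5 − 61.0) / 96.5 × 100% = 36.7876%.
Total = 41.7539% + 36.7876% = 78.5415% ≈ 78.5%.

78.5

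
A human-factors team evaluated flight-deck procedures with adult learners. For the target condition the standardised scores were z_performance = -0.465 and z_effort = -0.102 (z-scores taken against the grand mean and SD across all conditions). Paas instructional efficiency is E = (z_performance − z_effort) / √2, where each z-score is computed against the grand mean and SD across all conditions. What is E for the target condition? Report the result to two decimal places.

-0.26

z_P − z_E = -0.465 − (-0.102) = -0.3630.
E = -0.3630 / √2 = -0.3630 / 1.41421 = -0.2567 ≈ -0.26.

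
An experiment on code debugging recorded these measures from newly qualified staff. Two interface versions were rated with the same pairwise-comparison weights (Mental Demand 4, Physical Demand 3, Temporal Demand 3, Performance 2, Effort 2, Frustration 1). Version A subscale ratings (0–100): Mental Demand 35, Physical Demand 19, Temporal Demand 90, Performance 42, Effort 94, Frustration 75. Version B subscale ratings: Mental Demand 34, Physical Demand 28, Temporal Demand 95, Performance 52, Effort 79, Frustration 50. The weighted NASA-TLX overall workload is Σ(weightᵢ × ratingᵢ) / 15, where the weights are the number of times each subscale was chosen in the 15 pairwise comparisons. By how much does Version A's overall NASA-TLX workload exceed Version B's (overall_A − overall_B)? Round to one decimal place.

Version A weighted sum = 4·35 + 3·19 + 3·90 + 2·42 + 2·94 + 1·75 = 140 + 57 + 270 + 84 + 188 + 75 = 814; overall_A = 814/15 = 54.2667.
Version B weighted sum = 4·34 + 3·28 + 3·95 + 2·52 + 2·79 + 1·50 = 136 + 84 + 285 + 104 + 158 + 50 = 817; overall_B = 817/15 = 54.4667.
Difference = 54.2667 − 54.4667 = -0.2000 ≈ -0.2.

-0.2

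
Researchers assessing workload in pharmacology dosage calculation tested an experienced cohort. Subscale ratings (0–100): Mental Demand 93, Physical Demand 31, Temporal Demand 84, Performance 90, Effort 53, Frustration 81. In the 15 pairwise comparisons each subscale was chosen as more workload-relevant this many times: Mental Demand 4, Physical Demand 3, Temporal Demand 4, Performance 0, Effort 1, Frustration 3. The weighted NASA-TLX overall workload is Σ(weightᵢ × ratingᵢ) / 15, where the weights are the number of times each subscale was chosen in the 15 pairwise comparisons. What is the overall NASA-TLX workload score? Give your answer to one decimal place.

The tallies are the weights (they sum to 15).
Weighted sum = 4·93 + 3·31 + 4·84 + 0·90 + 1·53 + 3·81
            = 372 + 93 + 336 + 0 + 53 + 243 = 1097.
Overall workload = 1097 / 15 = 73.1333 ≈ 73.1.

73.1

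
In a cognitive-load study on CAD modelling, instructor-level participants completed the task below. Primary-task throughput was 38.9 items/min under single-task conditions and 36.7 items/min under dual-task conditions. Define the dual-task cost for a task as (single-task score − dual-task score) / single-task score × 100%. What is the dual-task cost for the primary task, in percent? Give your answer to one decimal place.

5.7

Cost = (38.9 − 36.7) / 38.9 × 100%
     = 2.2000 / 38.9 × 100% = 5.6555%.
≈ 5.7%.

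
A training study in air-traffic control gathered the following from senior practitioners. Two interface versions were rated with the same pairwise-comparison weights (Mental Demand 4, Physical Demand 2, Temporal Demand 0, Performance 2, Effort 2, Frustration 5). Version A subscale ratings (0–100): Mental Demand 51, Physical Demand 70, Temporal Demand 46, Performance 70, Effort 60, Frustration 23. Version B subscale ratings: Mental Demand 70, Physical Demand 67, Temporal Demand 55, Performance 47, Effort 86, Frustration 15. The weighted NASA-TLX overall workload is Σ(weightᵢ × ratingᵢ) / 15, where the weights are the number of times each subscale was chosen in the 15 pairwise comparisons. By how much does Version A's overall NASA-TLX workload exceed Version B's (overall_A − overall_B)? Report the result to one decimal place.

Version A weighted sum = 4·51 + 2·70 + 0·46 + 2·70 + 2·60 + 5·23 = 204 + 140 + 0 + 140 + 120 + 115 = 719; overall_A = 719/15 = 47.9333.
Version B weighted sum = 4·70 + 2·67 + 0·55 + 2·47 + 2·86 + 5·15 = 280 + 134 + 0 + 94 + 172 + 75 = 755; overall_B = 755/15 = 50.3333.
Difference = 47.9333 − 50.3333 = -2.4000 ≈ -2.4.

-2.4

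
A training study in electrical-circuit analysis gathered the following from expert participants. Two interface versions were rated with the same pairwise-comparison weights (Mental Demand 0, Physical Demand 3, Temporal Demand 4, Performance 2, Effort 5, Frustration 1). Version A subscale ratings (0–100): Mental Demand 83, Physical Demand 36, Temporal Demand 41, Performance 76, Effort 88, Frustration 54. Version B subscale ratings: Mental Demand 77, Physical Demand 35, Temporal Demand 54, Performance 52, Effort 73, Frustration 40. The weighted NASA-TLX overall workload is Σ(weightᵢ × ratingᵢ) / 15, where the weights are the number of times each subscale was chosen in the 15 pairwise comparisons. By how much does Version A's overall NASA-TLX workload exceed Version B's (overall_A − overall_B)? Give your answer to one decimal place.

Version A weighted sum = 0·83 + 3·36 + 4·41 + 2·76 + 5·88 + 1·54 = 0 + 108 + 164 + 152 + 440 + 54 = 918; overall_A = 918/15 = 61.2000.
Version B weighted sum = 0·77 + 3·35 + 4·54 + 2·52 + 5·73 + 1·40 = 0 + 105 + 216 + 104 + 365 + 40 = 830; overall_B = 830/15 = 55.3333.
Difference = 61.2000 − 55.3333 = 5.8667 ≈ 5.9.

5.9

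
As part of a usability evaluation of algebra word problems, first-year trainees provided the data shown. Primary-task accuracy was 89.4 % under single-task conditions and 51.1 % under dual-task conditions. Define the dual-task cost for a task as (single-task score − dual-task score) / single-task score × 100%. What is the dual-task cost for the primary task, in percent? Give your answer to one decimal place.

42.8

Cost = (89.4 − 51.1) / 89.4 × 100%
     = 38.3000 / 89.4 × 100% = 42.8412%.
≈ 42.8%.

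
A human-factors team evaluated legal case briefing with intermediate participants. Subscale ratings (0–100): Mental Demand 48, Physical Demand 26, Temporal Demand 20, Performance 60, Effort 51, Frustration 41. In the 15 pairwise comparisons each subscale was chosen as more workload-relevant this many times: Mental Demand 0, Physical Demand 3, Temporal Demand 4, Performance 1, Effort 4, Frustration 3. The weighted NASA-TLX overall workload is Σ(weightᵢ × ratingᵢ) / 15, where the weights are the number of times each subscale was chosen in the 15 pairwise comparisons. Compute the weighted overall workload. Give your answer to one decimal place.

The tallies are the weights (they sum to 15).
Weighted sum = 0·48 + 3·26 + 4·20 + 1·60 + 4·51 + 3·41
            = 0 + 78 + 80 + 60 + 204 + 123 = 545.
Overall workload = 545 / 15 = 36.3333 ≈ 36.3.

36.3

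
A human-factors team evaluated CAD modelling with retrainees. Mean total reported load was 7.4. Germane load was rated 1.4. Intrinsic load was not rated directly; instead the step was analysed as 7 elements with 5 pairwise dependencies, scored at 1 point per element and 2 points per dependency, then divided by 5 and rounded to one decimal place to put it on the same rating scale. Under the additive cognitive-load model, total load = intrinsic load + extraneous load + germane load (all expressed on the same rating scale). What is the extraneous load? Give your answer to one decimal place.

Intrinsic (element-interactivity): (7 × 1 + 5 × 2) / 5 = 17 / 5 = 3.4000 → 3.4.
extraneous load = total − intrinsic − germane
             = 7.4 − 3.4 − 1.4 = 2.6.

2.6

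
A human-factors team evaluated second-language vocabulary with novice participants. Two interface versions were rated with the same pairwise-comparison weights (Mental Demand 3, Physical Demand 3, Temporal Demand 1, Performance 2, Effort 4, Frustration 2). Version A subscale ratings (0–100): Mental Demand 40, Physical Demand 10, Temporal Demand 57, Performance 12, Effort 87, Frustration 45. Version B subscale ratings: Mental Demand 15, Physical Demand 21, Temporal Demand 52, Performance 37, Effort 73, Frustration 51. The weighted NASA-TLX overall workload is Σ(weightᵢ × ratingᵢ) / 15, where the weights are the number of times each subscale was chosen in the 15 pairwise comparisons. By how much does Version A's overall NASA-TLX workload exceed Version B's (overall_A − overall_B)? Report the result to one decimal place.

Version A weighted sum = 3·40 + 3·10 + 1·57 + 2·12 + 4·87 + 2·45 = 120 + 30 + 57 + 24 + 348 + 90 = 669; overall_A = 669/15 = 44.6000.
Version B weighted sum = 3·15 + 3·21 + 1·52 + 2·37 + 4·73 + 2·51 = 45 + 63 + 52 + 74 + 292 + 102 = 628; overall_B = 628/15 = 41.8667.
Difference = 44.6000 − 41.8667 = 2.7333 ≈ 2.7.

2.7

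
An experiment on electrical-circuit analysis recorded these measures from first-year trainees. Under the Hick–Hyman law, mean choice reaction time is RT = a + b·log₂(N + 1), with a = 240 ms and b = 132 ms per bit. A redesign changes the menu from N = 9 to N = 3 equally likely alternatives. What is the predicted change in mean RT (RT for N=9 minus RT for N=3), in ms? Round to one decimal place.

174.5

RT(9) = 240 + 132·log₂(10) = 240 + 132·3.3219 = 678.4908 ms.
RT(3) = 240 + 132·log₂(4) = 240 + 132·2.0000 = 504.0000 ms.
Difference = 678.4908 − 504.0000 = 174.4908 ≈ 174.5 ms.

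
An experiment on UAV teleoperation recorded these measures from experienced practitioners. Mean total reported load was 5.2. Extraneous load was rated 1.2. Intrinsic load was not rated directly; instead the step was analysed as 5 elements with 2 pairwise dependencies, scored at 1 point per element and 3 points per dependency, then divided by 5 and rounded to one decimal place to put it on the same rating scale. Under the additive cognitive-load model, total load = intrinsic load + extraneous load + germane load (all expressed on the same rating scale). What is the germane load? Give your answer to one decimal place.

Intrinsic (element-interactivity): (5 × 1 + 2 × 3) / 5 = 11 / 5 = 2.2000 → 2.2.
germane load = total − intrinsic − extraneous
             = 5.2 − 2.2 − 1.2 = 1.8.

1.8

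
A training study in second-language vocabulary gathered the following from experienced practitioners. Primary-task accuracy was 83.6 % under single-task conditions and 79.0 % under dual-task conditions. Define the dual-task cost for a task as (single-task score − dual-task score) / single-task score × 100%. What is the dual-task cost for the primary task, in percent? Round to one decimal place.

Cost = (83.6 − 79.0) / 83.6 × 100%
     = 4.6000 / 83.6 × 100% = 5.5024%.
≈ 5.5%.

5.5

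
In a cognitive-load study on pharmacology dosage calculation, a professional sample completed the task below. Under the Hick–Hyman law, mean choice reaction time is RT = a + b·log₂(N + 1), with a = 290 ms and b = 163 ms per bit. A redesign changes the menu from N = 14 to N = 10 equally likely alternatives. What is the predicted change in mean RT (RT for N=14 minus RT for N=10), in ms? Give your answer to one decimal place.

RT(14) = 290 + 163·log₂(15) = 290 + 163·3.9069 = 926.8247 ms.
RT(10) = 290 + 163·log₂(11) = 290 + 163·3.4594 = 853.8822 ms.
Difference = 926.8247 − 853.8822 = 72.9425 ≈ 72.9 ms.

72.9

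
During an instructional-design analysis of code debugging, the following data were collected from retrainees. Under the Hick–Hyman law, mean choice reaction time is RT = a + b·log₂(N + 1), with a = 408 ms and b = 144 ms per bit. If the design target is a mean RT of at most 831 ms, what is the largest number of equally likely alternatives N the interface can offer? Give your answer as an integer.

Set 408 + 144·log₂(N + 1) ≤ 831.
log₂(N + 1) ≤ (831 − 408) / 144 = 2.9375.
N + 1 ≤ 2^2.9375 = 7.6608.
N ≤ 6.6608, so the largest integer N is 6.

6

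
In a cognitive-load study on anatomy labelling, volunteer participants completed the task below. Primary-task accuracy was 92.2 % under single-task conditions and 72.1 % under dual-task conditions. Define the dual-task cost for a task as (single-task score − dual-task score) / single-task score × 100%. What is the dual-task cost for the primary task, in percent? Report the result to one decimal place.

Cost = (92.2 − 72.1) / 92.2 × 100%
     = 20.1000 / 92.2 × 100% = 21.8004%.
≈ 21.8%.

21.8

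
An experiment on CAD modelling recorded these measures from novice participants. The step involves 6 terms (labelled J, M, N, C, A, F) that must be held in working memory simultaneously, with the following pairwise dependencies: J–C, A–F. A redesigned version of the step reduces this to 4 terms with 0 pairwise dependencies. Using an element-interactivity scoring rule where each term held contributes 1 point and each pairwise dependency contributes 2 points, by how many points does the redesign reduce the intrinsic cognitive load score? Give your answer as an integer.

6

Original: 6 × 1 + 2 × 2 = 6 + 4 = 10.
Redesigned: 4 × 1 + 0 × 2 = 4 + 0 = 4.
Reduction = 10 − 4 = 6.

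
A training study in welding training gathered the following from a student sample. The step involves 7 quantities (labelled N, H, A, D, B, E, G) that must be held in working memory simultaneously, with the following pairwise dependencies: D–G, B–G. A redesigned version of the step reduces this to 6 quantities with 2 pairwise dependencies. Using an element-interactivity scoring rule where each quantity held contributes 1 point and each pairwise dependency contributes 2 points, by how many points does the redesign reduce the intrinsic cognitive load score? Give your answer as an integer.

1

Original: 7 × 1 + 2 × 2 = 7 + 4 = 11.
Redesigned: 6 × 1 + 2 × 2 = 6 + 4 = 10.
Reduction = 11 − 10 = 1.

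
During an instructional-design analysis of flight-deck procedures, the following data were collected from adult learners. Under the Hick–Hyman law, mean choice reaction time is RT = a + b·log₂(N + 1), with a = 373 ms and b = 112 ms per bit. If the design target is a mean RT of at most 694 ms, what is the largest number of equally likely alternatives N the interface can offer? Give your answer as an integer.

Set 373 + 112·log₂(N + 1) ≤ 694.
log₂(N + 1) ≤ (694 − 373) / 112 = 2.8661.
N + 1 ≤ 2^2.8661 = 7.2909.
N ≤ 6.2909, so the largest integer N is 6.

6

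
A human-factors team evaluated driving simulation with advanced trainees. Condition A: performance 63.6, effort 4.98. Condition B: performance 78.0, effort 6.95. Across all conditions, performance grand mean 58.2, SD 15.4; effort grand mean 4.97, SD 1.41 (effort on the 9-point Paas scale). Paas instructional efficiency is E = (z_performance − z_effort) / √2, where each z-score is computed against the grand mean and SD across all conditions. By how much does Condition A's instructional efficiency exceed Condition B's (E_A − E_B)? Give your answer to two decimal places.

Condition A: z_P = (63.6 − 58.2)/15.4 = 0.3506; z_E = (4.98 − 4.97)/1.41 = 0.0071; E_A = (0.3506 − 0.0071)/√2 = 0.2429.
Condition B: z_P = (78.0 − 58.2)/15.4 = 1.2857; z_E = (6.95 − 4.97)/1.41 = 1.4043; E_B = (1.2857 − 1.4043)/√2 = -0.0839.
E_A − E_B = 0.2429 − (-0.0839) = 0.3268 ≈ 0.33.

0.33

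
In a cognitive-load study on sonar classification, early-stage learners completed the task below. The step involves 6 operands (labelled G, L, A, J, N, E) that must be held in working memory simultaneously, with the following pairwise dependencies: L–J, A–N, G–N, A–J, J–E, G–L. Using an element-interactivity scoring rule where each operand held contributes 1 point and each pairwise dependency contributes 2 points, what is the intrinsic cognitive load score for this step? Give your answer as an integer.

Count of operands held simultaneously: 6.
Count of pairwise dependencies listed: 6.
Element contribution: 6 × 1 = 6.
Interaction contribution: 6 × 2 = 12.
Intrinsic load = 6 + 12 = 18.

18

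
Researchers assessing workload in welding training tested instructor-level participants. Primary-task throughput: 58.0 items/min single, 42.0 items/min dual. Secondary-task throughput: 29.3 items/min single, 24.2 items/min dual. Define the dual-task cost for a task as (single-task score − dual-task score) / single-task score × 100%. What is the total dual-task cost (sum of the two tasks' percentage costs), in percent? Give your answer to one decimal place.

45.0

Primary cost = (58.0 − 42.0) / 58.0 × 100% = 27.5862%.
Secondary cost = (29.3 − 24.2) / 29.3 × 100% = 17.4061%.
Total = 27.5862% + 17.4061% = 44.9923% ≈ 45.0%.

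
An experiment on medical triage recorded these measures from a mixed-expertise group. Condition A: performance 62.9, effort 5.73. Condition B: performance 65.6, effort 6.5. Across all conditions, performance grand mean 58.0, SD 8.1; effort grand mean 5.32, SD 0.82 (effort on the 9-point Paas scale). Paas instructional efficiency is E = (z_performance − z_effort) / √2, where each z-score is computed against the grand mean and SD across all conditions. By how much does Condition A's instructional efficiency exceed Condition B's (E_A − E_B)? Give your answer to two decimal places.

Condition A: z_P = (62.9 − 58.0)/8.1 = 0.6049; z_E = (5.73 − 5.32)/0.82 = 0.5000; E_A = (0.6049 − 0.5000)/√2 = 0.0742.
Condition B: z_P = (65.6 − 58.0)/8.1 = 0.9383; z_E = (6.5 − 5.32)/0.82 = 1.4390; E_B = (0.9383 − 1.4390)/√2 = -0.3540.
E_A − E_B = 0.0742 − (-0.3540) = 0.4282 ≈ 0.43.

0.43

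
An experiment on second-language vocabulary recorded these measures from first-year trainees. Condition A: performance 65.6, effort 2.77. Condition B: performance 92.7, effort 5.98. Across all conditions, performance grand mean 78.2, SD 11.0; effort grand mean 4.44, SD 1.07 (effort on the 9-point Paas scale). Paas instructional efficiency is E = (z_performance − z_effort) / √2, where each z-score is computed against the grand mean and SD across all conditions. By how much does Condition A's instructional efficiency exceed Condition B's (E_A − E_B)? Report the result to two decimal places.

0.38

Condition A: z_P = (65.6 − 78.2)/11.0 = -1.1455; z_E = (2.77 − 4.44)/1.07 = -1.5607; E_A = (-1.1455 − (-1.5607))/√2 = 0.2936.
Condition B: z_P = (92.7 − 78.2)/11.0 = 1.3182; z_E = (5.98 − 4.44)/1.07 = 1.4393; E_B = (1.3182 − 1.4393)/√2 = -0.0856.
E_A − E_B = 0.2936 − (-0.0856) = 0.3792 ≈ 0.38.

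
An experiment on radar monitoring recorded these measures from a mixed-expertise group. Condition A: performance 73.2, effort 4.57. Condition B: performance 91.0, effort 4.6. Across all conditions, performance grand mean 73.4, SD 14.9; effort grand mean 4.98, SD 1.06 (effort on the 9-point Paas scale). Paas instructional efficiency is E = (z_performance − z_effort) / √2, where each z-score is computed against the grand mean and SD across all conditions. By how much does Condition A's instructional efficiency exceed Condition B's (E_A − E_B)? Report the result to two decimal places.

-0.82

Condition A: z_P = (73.2 − 73.4)/14.9 = -0.0134; z_E = (4.57 − 4.98)/1.06 = -0.3868; E_A = (-0.0134 − (-0.3868))/√2 = 0.2640.
Condition B: z_P = (91.0 − 73.4)/14.9 = 1.1812; z_E = (4.6 − 4.98)/1.06 = -0.3585; E_B = (1.1812 − (-0.3585))/√2 = 1.0887.
E_A − E_B = 0.2640 − 1.0887 = -0.8247 ≈ -0.82.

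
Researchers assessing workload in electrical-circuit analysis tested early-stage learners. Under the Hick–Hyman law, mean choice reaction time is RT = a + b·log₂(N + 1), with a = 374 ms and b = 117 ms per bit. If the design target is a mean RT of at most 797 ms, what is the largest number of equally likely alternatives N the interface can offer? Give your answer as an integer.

Set 374 + 117·log₂(N + 1) ≤ 797.
log₂(N + 1) ≤ (797 − 374) / 117 = 3.6154.
N + 1 ≤ 2^3.6154 = 12.2559.
N ≤ 11.2559, so the largest integer N is 11.

11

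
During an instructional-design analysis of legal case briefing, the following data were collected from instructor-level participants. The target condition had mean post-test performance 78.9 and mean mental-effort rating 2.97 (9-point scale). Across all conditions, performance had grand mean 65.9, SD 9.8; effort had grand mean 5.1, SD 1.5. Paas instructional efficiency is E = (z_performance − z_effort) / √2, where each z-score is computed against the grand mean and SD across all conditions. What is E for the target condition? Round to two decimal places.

z_performance = (78.9 − 65.9) / 9.8 = 13.0000 / 9.8 = 1.3265.
z_effort = (2.97 − 5.1) / 1.5 = -2.1300 / 1.5 = -1.4200.
z_P − z_E = 1.3265 − (-1.4200) = 2.7465.
E = 2.7465 / √2 = 2.7465 / 1.41421 = 1.9421 ≈ 1.94.

1.94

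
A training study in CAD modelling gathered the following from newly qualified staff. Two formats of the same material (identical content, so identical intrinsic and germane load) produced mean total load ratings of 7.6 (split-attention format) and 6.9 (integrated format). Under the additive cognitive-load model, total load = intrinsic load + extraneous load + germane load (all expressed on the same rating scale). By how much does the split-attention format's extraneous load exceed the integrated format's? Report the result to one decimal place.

0.7

Intrinsic and germane load are equal across formats, so the difference in total load equals the difference in extraneous load.
Extraneous-load difference = 7.6 − 6.9 = 0.7.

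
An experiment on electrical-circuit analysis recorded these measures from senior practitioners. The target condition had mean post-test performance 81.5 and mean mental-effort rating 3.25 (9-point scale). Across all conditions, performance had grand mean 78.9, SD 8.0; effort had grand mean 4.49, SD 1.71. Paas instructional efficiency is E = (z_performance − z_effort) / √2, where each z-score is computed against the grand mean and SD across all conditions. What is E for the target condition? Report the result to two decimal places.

z_performance = (81.5 − 78.9) / 8.0 = 2.6000 / 8.0 = 0.3250.
z_effort = (3.25 − 4.49) / 1.71 = -1.2400 / 1.71 = -0.7251.
z_P − z_E = 0.3250 − (-0.7251) = 1.0501.
E = 1.0501 / √2 = 1.0501 / 1.41421 = 0.7425 ≈ 0.74.

0.74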